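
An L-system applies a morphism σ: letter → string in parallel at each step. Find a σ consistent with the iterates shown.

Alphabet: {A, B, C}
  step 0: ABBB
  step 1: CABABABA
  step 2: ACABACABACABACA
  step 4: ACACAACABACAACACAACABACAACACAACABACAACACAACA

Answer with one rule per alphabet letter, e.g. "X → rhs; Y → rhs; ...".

  step 1 ⇒ step 2: CABABABA ⇒ A·CA·BA·CA·BA·CA·BA·CA
    A ↦ CA
    B ↦ BA
    C ↦ A

A->CA, B->BA, C->A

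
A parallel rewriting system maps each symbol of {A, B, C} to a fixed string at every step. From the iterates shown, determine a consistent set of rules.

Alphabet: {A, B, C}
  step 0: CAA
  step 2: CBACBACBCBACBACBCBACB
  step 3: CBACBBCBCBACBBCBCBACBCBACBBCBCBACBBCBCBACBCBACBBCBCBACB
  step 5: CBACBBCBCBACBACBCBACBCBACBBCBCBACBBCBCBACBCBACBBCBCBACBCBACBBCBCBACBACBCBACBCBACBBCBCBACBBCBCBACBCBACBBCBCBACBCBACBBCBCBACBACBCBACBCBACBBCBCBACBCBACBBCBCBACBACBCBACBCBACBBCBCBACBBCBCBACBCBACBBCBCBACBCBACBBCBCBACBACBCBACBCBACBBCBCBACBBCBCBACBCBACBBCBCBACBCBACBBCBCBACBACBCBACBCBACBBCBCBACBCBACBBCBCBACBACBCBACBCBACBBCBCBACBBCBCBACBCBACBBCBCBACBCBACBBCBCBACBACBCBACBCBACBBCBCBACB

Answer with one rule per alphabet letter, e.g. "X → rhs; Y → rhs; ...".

  step 2 ⇒ step 3: CBACBACBCBACBACBCBACB ⇒ CB·ACB·BCB·CB·ACB·BCB·CB·ACB·CB·ACB·BCB·CB·ACB·BCB·CB·ACB·CB·ACB·BCB·CB·ACB
    A ↦ BCB
    B ↦ ACB
    C ↦ CB

A->BCB, B->ACB, C->CB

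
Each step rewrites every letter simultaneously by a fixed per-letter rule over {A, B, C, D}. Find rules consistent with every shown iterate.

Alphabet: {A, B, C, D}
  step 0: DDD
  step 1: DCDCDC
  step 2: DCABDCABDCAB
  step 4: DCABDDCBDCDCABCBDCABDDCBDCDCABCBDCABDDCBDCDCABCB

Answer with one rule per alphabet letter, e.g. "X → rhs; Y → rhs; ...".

  step 1 ⇒ step 2: DCDCDC ⇒ DC·AB·DC·AB·DC·AB
    C ↦ AB
    D ↦ DC
    A ↦ DD  (constrained at step 2)
    B ↦ CB  (constrained at step 2)

A->DD, B->CB, C->AB, D->DC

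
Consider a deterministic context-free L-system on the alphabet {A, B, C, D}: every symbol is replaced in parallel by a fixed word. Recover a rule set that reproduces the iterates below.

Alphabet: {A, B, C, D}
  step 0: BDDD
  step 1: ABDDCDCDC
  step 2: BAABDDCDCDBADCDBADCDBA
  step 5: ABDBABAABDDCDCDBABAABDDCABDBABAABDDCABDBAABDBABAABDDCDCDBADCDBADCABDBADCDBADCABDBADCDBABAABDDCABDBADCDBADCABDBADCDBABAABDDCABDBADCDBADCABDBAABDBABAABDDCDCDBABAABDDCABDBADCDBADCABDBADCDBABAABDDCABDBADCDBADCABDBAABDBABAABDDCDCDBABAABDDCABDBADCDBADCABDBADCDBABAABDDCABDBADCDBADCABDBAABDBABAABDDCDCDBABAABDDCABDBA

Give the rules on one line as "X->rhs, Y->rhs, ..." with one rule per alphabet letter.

  step 1 ⇒ step 2: ABDDCDCDC ⇒ BA·ABD·DC·DC·DBA·DC·DBA·DC·DBA
    A ↦ BA
    B ↦ ABD
    C ↦ DBA
    D ↦ DC

A->BA, B->ABD, C->DBA, D->DC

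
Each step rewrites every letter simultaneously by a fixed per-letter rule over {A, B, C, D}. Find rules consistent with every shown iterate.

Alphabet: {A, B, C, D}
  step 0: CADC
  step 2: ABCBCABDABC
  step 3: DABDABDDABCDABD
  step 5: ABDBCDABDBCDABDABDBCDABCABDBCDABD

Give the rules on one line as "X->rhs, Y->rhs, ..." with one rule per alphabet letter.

A->D, B->A, C->BD, D->BC

  step 2 ⇒ step 3: ABCBCABDABC ⇒ D·A·BD·A·BD·D·A·BC·D·A·BD
    A ↦ D
    B ↦ A
    C ↦ BD
    D ↦ BC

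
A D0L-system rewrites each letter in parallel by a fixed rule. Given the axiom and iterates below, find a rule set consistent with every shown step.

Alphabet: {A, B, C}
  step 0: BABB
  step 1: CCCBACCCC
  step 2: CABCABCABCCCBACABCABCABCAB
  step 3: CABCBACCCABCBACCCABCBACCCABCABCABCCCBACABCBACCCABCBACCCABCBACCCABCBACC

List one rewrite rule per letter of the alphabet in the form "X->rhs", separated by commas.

A->CBA, B->CC, C->CAB

  step 2 ⇒ step 3: CABCABCABCCCBACABCABCABCAB ⇒ CAB·CBA·CC·CAB·CBA·CC·CAB·CBA·CC·CAB·CAB·CAB·CC·CBA·CAB·CBA·CC·CAB·CBA·CC·CAB·CBA·CC·CAB·CBA·CC
    A ↦ CBA
    B ↦ CC
    C ↦ CAB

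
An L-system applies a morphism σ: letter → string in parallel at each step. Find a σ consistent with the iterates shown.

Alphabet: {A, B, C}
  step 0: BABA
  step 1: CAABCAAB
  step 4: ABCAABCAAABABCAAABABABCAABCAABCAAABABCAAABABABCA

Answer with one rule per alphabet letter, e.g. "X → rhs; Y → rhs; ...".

A->AB, B->CA, C->A

  step 0 ⇒ step 1: BABA ⇒ CA·AB·CA·AB
    A ↦ AB
    B ↦ CA
    C ↦ A  (constrained at step 1)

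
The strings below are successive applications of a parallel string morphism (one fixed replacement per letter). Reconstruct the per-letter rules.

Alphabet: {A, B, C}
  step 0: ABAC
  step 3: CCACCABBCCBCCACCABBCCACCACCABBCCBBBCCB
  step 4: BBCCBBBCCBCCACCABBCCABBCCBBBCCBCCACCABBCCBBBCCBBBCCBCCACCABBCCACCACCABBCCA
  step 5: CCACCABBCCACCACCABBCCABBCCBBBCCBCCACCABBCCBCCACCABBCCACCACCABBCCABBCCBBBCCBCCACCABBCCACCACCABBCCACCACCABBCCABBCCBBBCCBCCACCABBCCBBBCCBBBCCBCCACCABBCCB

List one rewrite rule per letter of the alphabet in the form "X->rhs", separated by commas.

A->CCB, B->CCA, C->B

  step 4 ⇒ step 5: BBCCBBBCCBCCACCABBCCABBCCBBBCCBCCACCABBCCBBBCCBBBCCBCCACCABBCCACCACCABBCCA ⇒ CCA·CCA·B·B·CCA·CCA·CCA·B·B·CCA·B·B·CCB·B·B·CCB·CCA·CCA·B·B·CCB·CCA·CCA·B·B·CCA·CCA·CCA·B·B·CCA·B·B·CCB·B·B·CCB·CCA·CCA·B·B·CCA·CCA·CCA·B·B·CCA·CCA·CCA·B·B·CCA·B·B·CCB·B·B·CCB·CCA·CCA·B·B·CCB·B·B·CCB·B·B·CCB·CCA·CCA·B·B·CCB
    A ↦ CCB
    B ↦ CCA
    C ↦ B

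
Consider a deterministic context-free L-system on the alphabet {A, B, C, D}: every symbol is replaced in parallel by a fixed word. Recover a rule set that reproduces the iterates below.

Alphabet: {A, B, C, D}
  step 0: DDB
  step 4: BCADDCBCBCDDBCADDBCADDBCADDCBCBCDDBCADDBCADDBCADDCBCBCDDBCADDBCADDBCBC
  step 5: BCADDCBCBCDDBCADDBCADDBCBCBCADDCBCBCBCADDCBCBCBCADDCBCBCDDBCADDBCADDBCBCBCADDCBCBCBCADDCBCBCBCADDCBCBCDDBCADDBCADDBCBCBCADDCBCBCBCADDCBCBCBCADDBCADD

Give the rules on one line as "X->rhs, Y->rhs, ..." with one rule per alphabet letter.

A->C, B->BCA, C->DD, D->BC

  step 4 ⇒ step 5: BCADDCBCBCDDBCADDBCADDBCADDCBCBCDDBCADDBCADDBCADDCBCBCDDBCADDBCADDBCBC ⇒ BCA·DD·C·BC·BC·DD·BCA·DD·BCA·DD·BC·BC·BCA·DD·C·BC·BC·BCA·DD·C·BC·BC·BCA·DD·C·BC·BC·DD·BCA·DD·BCA·DD·BC·BC·BCA·DD·C·BC·BC·BCA·DD·C·BC·BC·BCA·DD·C·BC·BC·DD·BCA·DD·BCA·DD·BC·BC·BCA·DD·C·BC·BC·BCA·DD·C·BC·BC·BCA·DD·BCA·DD
    A ↦ C
    B ↦ BCA
    C ↦ DD
    D ↦ BC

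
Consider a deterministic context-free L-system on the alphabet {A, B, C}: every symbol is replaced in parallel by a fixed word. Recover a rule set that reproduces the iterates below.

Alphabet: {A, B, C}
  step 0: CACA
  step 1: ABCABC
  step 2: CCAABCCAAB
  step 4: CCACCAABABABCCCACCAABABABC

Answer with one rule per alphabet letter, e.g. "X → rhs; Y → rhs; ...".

A->C, B->CA, C->AB

  step 1 ⇒ step 2: ABCABC ⇒ C·CA·AB·C·CA·AB
    A ↦ C
    B ↦ CA
    C ↦ AB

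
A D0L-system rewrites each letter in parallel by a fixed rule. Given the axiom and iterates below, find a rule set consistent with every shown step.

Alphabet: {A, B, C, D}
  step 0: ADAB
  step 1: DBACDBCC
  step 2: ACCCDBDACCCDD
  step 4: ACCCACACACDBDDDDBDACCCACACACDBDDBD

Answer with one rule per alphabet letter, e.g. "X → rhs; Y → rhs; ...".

  step 1 ⇒ step 2: DBACDBCC ⇒ AC·CC·DB·D·AC·CC·D·D
    A ↦ DB
    B ↦ CC
    C ↦ D
    D ↦ AC

A->DB, B->CC, C->D, D->AC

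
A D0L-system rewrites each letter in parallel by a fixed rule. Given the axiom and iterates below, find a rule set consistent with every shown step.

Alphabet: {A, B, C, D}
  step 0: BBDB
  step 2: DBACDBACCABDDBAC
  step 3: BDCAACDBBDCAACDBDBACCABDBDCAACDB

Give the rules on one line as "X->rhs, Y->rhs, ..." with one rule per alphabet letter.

A->AC, B->CA, C->DB, D->BD

  step 2 ⇒ step 3: DBACDBACCABDDBAC ⇒ BD·CA·AC·DB·BD·CA·AC·DB·DB·AC·CA·BD·BD·CA·AC·DB
    A ↦ AC
    B ↦ CA
    C ↦ DB
    D ↦ BD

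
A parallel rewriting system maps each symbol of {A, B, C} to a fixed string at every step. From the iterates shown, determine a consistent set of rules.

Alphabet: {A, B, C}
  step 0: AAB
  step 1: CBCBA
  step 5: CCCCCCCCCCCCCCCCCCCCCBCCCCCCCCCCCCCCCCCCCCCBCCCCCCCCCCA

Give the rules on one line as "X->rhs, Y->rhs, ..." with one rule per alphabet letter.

A->CB, B->A, C->CC

  step 0 ⇒ step 1: AAB ⇒ CB·CB·A
    A ↦ CB
    B ↦ A
    C ↦ CC  (constrained at step 1)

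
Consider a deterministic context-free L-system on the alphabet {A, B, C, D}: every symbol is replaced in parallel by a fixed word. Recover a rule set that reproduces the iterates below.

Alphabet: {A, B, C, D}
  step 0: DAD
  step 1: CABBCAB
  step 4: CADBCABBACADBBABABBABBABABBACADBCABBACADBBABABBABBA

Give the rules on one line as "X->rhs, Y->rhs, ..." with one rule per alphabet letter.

  step 0 ⇒ step 1: DAD ⇒ CAB·B·CAB
    A ↦ B
    D ↦ CAB
    B ↦ BA  (constrained at step 1)
    C ↦ CAD  (constrained at step 1)

A->B, B->BA, C->CAD, D->CAB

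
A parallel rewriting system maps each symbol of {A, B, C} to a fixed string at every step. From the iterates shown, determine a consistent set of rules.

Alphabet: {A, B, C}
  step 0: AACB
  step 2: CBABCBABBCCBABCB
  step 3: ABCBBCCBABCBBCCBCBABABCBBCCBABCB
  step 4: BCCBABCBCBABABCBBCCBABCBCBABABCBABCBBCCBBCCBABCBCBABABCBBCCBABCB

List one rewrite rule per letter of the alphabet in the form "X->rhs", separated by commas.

  step 3 ⇒ step 4: ABCBBCCBABCBBCCBCBABABCBBCCBABCB ⇒ BC·CB·AB·CB·CB·AB·AB·CB·BC·CB·AB·CB·CB·AB·AB·CB·AB·CB·BC·CB·BC·CB·AB·CB·CB·AB·AB·CB·BC·CB·AB·CB
    A ↦ BC
    B ↦ CB
    C ↦ AB

A->BC, B->CB, C->AB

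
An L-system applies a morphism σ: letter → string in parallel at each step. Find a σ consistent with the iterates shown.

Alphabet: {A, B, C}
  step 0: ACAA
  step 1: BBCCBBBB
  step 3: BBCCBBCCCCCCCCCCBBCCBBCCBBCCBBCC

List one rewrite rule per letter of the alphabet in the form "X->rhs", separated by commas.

  step 0 ⇒ step 1: ACAA ⇒ BB·CC·BB·BB
    A ↦ BB
    C ↦ CC
    B ↦ AC  (constrained at step 1)

A->BB, B->AC, C->CC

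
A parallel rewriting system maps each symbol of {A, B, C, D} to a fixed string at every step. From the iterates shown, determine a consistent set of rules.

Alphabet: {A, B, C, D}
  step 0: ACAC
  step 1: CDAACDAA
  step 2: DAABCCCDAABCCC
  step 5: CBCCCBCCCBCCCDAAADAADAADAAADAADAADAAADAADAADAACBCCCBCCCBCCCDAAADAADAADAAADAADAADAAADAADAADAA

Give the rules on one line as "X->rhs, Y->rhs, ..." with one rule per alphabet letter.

  step 1 ⇒ step 2: CDAACDAA ⇒ DAA·BC·C·C·DAA·BC·C·C
    A ↦ C
    C ↦ DAA
    D ↦ BC
    B ↦ A  (constrained at step 2)

A->C, B->A, C->DAA, D->BC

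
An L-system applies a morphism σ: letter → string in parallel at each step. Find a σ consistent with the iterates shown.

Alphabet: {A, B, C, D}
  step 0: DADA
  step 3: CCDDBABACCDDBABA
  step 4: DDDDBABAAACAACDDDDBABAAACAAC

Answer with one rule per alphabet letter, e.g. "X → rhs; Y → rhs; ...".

A->C, B->AA, C->DD, D->BA

  step 3 ⇒ step 4: CCDDBABACCDDBABA ⇒ DD·DD·BA·BA·AA·C·AA·C·DD·DD·BA·BA·AA·C·AA·C
    A ↦ C
    B ↦ AA
    C ↦ DD
    D ↦ BA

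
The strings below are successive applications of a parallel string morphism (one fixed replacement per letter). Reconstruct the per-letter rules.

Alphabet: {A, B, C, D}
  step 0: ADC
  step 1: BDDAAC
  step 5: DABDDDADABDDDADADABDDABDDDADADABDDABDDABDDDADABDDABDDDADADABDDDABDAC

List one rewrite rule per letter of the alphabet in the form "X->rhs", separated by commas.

  step 0 ⇒ step 1: ADC ⇒ BD·DA·AC
    A ↦ BD
    C ↦ AC
    D ↦ DA
    B ↦ D  (constrained at step 1)

A->BD, B->D, C->AC, D->DA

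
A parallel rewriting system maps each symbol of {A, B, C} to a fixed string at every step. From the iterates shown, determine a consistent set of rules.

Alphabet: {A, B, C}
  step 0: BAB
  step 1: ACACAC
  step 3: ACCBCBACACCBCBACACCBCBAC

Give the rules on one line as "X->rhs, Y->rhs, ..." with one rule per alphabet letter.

A->AC, B->AC, C->CB

  step 0 ⇒ step 1: BAB ⇒ AC·AC·AC
    A ↦ AC
    B ↦ AC
    C ↦ CB  (constrained at step 1)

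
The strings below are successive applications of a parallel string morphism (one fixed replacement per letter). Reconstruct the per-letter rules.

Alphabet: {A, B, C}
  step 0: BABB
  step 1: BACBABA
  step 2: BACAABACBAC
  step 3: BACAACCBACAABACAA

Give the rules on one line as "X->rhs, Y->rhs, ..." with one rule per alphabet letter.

  step 2 ⇒ step 3: BACAABACBAC ⇒ BA·C·AA·C·C·BA·C·AA·BA·C·AA
    A ↦ C
    B ↦ BA
    C ↦ AA

A->C, B->BA, C->AA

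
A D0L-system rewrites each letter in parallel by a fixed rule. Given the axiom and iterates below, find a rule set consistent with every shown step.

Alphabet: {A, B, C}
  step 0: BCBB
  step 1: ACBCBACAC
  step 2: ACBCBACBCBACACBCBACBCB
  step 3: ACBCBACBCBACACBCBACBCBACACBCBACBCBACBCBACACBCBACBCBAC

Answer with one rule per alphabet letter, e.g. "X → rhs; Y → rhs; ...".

A->AC, B->AC, C->BCB

  step 2 ⇒ step 3: ACBCBACBCBACACBCBACBCB ⇒ AC·BCB·AC·BCB·AC·AC·BCB·AC·BCB·AC·AC·BCB·AC·BCB·AC·BCB·AC·AC·BCB·AC·BCB·AC
    A ↦ AC
    B ↦ AC
    C ↦ BCB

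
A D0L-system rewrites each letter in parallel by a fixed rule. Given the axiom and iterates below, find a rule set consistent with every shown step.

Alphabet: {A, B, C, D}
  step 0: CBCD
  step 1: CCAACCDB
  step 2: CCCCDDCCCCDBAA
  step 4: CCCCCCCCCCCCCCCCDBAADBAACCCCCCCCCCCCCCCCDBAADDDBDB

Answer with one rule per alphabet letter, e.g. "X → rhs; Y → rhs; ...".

  step 1 ⇒ step 2: CCAACCDB ⇒ CC·CC·D·D·CC·CC·DB·AA
    A ↦ D
    B ↦ AA
    C ↦ CC
    D ↦ DB

A->D, B->AA, C->CC, D->DB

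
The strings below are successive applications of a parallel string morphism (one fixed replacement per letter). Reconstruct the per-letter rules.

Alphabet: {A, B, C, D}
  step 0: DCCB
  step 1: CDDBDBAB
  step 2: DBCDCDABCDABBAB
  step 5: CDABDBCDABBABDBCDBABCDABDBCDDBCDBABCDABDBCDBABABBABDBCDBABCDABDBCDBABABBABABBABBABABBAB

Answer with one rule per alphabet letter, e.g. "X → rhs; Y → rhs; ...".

A->B, B->AB, C->DB, D->CD

  step 1 ⇒ step 2: CDDBDBAB ⇒ DB·CD·CD·AB·CD·AB·B·AB
    A ↦ B
    B ↦ AB
    C ↦ DB
    D ↦ CD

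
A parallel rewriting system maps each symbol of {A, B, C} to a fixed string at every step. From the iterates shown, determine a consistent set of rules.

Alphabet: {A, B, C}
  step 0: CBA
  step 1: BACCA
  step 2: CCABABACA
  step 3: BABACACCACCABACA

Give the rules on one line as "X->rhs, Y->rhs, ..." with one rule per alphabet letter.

A->CA, B->C, C->BA

  step 2 ⇒ step 3: CCABABACA ⇒ BA·BA·CA·C·CA·C·CA·BA·CA
    A ↦ CA
    B ↦ C
    C ↦ BA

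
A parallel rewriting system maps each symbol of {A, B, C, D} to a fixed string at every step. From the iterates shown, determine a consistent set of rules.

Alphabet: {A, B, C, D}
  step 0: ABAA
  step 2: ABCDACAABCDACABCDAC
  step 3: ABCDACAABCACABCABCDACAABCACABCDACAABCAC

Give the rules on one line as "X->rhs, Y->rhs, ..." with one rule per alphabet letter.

A->ABC, B->D, C->AC, D->A

  step 2 ⇒ step 3: ABCDACAABCDACABCDAC ⇒ ABC·D·AC·A·ABC·AC·ABC·ABC·D·AC·A·ABC·AC·ABC·D·AC·A·ABC·AC
    A ↦ ABC
    B ↦ D
    C ↦ AC
    D ↦ A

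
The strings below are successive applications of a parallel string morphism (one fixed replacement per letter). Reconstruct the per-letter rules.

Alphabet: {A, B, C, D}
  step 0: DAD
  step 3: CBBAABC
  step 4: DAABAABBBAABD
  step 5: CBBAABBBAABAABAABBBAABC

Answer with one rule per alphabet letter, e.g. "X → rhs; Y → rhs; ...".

A->B, B->AAB, C->D, D->C

  step 4 ⇒ step 5: DAABAABBBAABD ⇒ C·B·B·AAB·B·B·AAB·AAB·AAB·B·B·AAB·C
    A ↦ B
    B ↦ AAB
    D ↦ C
  step 3 ⇒ step 4: CBBAABC ⇒ D·AAB·AAB·B·B·AAB·D
    C ↦ D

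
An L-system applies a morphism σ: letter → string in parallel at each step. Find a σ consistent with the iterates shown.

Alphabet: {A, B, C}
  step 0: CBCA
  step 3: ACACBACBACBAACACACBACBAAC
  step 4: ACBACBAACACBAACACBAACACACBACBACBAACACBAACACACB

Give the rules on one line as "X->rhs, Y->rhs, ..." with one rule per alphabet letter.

A->AC, B->AAC, C->B

  step 3 ⇒ step 4: ACACBACBACBAACACACBACBAAC ⇒ AC·B·AC·B·AAC·AC·B·AAC·AC·B·AAC·AC·AC·B·AC·B·AC·B·AAC·AC·B·AAC·AC·AC·B
    A ↦ AC
    B ↦ AAC
    C ↦ B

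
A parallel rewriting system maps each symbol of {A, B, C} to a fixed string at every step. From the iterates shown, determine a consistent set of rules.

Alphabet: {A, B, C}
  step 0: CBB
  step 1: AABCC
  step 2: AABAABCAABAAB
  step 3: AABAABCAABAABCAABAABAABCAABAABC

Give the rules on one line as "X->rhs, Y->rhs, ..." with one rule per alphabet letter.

  step 2 ⇒ step 3: AABAABCAABAAB ⇒ AAB·AAB·C·AAB·AAB·C·AAB·AAB·AAB·C·AAB·AAB·C
    A ↦ AAB
    B ↦ C
    C ↦ AAB

A->AAB, B->C, C->AAB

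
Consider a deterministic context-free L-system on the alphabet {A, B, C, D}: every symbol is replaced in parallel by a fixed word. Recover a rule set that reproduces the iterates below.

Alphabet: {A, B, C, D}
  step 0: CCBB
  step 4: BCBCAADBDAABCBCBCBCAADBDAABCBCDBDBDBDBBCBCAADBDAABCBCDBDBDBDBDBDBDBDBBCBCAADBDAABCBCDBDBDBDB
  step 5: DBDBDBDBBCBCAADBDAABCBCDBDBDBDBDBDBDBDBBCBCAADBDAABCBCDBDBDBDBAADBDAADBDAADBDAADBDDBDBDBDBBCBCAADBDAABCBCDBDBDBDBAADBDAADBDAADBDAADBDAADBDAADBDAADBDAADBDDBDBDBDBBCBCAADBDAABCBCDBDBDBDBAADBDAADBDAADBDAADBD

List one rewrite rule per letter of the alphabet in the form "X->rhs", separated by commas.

A->BC, B->DBD, C->B, D->AA

  step 4 ⇒ step 5: BCBCAADBDAABCBCBCBCAADBDAABCBCDBDBDBDBBCBCAADBDAABCBCDBDBDBDBDBDBDBDBBCBCAADBDAABCBCDBDBDBDB ⇒ DBD·B·DBD·B·BC·BC·AA·DBD·AA·BC·BC·DBD·B·DBD·B·DBD·B·DBD·B·BC·BC·AA·DBD·AA·BC·BC·DBD·B·DBD·B·AA·DBD·AA·DBD·AA·DBD·AA·DBD·DBD·B·DBD·B·BC·BC·AA·DBD·AA·BC·BC·DBD·B·DBD·B·AA·DBD·AA·DBD·AA·DBD·AA·DBD·AA·DBD·AA·DBD·AA·DBD·AA·DBD·DBD·B·DBD·B·BC·BC·AA·DBD·AA·BC·BC·DBD·B·DBD·B·AA·DBD·AA·DBD·AA·DBD·AA·DBD
    A ↦ BC
    B ↦ DBD
    C ↦ B
    D ↦ AA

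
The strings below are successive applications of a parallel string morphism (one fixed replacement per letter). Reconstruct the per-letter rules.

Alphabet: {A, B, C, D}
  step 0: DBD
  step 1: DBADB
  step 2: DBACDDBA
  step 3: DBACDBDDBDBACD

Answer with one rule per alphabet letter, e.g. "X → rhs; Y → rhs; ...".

A->CD, B->A, C->BD, D->DB

  step 2 ⇒ step 3: DBACDDBA ⇒ DB·A·CD·BD·DB·DB·A·CD
    A ↦ CD
    B ↦ A
    C ↦ BD
    D ↦ DB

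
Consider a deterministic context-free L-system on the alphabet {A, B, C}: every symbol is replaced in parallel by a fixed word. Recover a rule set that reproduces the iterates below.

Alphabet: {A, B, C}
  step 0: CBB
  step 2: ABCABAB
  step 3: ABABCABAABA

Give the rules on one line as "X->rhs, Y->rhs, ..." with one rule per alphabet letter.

  step 2 ⇒ step 3: ABCABAB ⇒ AB·A·BC·AB·A·AB·A
    A ↦ AB
    B ↦ A
    C ↦ BC

A->AB, B->A, C->BC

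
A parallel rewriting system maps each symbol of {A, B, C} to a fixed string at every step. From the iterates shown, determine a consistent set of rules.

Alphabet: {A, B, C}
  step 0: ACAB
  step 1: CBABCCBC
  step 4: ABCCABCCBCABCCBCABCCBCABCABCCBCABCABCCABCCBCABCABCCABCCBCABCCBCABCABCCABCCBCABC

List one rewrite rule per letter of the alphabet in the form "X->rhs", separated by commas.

  step 0 ⇒ step 1: ACAB ⇒ CB·ABC·CB·C
    A ↦ CB
    B ↦ C
    C ↦ ABC

A->CB, B->C, C->ABC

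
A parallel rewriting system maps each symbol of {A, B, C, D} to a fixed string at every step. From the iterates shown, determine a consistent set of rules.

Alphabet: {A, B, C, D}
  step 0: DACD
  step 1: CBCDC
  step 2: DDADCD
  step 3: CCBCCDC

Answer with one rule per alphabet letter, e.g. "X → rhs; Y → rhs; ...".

  step 2 ⇒ step 3: DDADCD ⇒ C·C·BC·C·D·C
    A ↦ BC
    C ↦ D
    D ↦ C
  step 1 ⇒ step 2: CBCDC ⇒ D·DA·D·C·D
    B ↦ DA

A->BC, B->DA, C->D, D->C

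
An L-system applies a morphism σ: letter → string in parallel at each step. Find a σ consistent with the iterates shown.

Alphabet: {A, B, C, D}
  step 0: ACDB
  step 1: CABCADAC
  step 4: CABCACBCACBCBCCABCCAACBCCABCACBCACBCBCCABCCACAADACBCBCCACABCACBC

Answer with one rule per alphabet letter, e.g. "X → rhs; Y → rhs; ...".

A->CA, B->AC, C->BC, D->AD

  step 0 ⇒ step 1: ACDB ⇒ CA·BC·AD·AC
    A ↦ CA
    B ↦ AC
    C ↦ BC
    D ↦ AD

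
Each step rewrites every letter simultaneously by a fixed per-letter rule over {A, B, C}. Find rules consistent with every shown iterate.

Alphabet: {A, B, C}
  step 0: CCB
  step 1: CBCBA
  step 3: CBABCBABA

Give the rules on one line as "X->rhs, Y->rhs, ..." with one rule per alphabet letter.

  step 0 ⇒ step 1: CCB ⇒ CB·CB·A
    B ↦ A
    C ↦ CB
    A ↦ B  (constrained at step 1)

A->B, B->A, C->CB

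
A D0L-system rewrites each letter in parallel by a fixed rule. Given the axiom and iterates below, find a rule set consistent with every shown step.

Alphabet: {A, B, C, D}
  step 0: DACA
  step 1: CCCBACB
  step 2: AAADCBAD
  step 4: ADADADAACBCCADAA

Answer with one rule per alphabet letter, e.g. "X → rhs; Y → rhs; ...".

  step 1 ⇒ step 2: CCCBACB ⇒ A·A·A·D·CB·A·D
    A ↦ CB
    B ↦ D
    C ↦ A
  step 0 ⇒ step 1: DACA ⇒ CC·CB·A·CB
    D ↦ CC

A->CB, B->D, C->A, D->CC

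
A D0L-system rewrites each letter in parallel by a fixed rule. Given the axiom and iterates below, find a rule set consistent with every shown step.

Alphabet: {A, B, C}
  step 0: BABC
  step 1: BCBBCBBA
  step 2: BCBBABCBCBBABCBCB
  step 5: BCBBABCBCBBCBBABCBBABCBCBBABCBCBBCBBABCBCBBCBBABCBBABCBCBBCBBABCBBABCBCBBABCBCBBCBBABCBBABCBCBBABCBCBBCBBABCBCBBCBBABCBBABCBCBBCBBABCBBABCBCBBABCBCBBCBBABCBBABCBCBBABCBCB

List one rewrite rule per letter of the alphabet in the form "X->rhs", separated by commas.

A->B, B->BC, C->BBA

  step 1 ⇒ step 2: BCBBCBBA ⇒ BC·BBA·BC·BC·BBA·BC·BC·B
    A ↦ B
    B ↦ BC
    C ↦ BBA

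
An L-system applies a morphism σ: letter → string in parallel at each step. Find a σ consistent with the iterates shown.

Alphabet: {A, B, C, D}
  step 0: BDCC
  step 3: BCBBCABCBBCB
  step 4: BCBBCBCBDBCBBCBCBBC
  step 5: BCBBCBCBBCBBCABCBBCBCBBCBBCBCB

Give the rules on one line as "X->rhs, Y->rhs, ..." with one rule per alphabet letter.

  step 4 ⇒ step 5: BCBBCBCBDBCBBCBCBBC ⇒ BC·B·BC·BC·B·BC·B·BC·A·BC·B·BC·BC·B·BC·B·BC·BC·B
    B ↦ BC
    C ↦ B
    D ↦ A
  step 3 ⇒ step 4: BCBBCABCBBCB ⇒ BC·B·BC·BC·B·D·BC·B·BC·BC·B·BC
    A ↦ D

A->D, B->BC, C->B, D->A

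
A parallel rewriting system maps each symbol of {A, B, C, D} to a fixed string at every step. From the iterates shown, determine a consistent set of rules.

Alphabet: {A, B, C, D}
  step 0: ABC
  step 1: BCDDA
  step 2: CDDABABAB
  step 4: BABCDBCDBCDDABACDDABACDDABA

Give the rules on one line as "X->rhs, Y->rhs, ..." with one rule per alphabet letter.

A->B, B->CD, C->DA, D->BA

  step 1 ⇒ step 2: BCDDA ⇒ CD·DA·BA·BA·B
    A ↦ B
    B ↦ CD
    C ↦ DA
    D ↦ BA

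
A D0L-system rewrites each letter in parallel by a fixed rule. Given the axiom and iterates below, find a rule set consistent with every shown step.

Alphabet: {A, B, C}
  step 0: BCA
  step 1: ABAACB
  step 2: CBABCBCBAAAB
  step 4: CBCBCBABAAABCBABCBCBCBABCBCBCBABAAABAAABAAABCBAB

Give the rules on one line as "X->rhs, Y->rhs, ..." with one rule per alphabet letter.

  step 1 ⇒ step 2: ABAACB ⇒ CB·AB·CB·CB·AA·AB
    A ↦ CB
    B ↦ AB
    C ↦ AA

A->CB, B->AB, C->AA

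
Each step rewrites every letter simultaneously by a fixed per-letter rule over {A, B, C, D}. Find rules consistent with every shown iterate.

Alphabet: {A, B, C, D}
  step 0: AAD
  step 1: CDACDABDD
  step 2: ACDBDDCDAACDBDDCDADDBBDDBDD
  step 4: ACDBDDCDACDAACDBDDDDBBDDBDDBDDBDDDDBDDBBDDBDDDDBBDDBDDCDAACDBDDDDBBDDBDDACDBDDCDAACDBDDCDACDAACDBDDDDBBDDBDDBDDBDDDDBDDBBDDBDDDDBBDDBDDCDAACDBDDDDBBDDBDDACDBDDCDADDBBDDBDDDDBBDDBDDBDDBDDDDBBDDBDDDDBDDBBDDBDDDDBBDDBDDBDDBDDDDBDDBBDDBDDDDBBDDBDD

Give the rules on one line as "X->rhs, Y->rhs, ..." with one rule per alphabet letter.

  step 1 ⇒ step 2: CDACDABDD ⇒ ACD·BDD·CDA·ACD·BDD·CDA·DDB·BDD·BDD
    A ↦ CDA
    B ↦ DDB
    C ↦ ACD
    D ↦ BDD

A->CDA, B->DDB, C->ACD, D->BDD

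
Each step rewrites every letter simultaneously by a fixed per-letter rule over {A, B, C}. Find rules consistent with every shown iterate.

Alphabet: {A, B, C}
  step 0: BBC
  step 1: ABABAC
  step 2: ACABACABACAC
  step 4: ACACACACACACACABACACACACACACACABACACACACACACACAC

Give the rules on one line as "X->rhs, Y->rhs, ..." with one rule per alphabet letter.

  step 1 ⇒ step 2: ABABAC ⇒ AC·AB·AC·AB·AC·AC
    A ↦ AC
    B ↦ AB
    C ↦ AC

A->AC, B->AB, C->AC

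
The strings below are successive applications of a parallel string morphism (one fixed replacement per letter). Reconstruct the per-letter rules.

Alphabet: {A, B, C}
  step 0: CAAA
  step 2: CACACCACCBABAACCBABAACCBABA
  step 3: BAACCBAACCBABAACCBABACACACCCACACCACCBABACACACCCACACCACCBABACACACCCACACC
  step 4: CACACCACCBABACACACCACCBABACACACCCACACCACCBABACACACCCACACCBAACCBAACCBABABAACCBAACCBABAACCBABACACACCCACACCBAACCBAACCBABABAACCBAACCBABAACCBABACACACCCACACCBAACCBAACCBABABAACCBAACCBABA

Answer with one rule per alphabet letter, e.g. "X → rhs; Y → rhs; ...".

A->ACC, B->CAC, C->BA

  step 3 ⇒ step 4: BAACCBAACCBABAACCBABACACACCCACACCACCBABACACACCCACACCACCBABACACACCCACACC ⇒ CAC·ACC·ACC·BA·BA·CAC·ACC·ACC·BA·BA·CAC·ACC·CAC·ACC·ACC·BA·BA·CAC·ACC·CAC·ACC·BA·ACC·BA·ACC·BA·BA·BA·ACC·BA·ACC·BA·BA·ACC·BA·BA·CAC·ACC·CAC·ACC·BA·ACC·BA·ACC·BA·BA·BA·ACC·BA·ACC·BA·BA·ACC·BA·BA·CAC·ACC·CAC·ACC·BA·ACC·BA·ACC·BA·BA·BA·ACC·BA·ACC·BA·BA
    A ↦ ACC
    B ↦ CAC
    C ↦ BA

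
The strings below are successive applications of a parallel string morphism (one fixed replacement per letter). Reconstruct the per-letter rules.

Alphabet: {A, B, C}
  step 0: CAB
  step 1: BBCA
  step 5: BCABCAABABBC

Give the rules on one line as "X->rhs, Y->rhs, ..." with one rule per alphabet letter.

  step 0 ⇒ step 1: CAB ⇒ B·BC·A
    A ↦ BC
    B ↦ A
    C ↦ B

A->BC, B->A, C->B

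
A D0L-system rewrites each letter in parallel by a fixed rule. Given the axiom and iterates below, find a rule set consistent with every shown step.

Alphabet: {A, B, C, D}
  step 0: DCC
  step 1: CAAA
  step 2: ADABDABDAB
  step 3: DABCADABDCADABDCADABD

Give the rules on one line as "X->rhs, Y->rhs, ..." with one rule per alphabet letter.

  step 2 ⇒ step 3: ADABDABDAB ⇒ DAB·CA·DAB·D·CA·DAB·D·CA·DAB·D
    A ↦ DAB
    B ↦ D
    D ↦ CA
  step 0 ⇒ step 1: DCC ⇒ CA·A·A
    C ↦ A

A->DAB, B->D, C->A, D->CA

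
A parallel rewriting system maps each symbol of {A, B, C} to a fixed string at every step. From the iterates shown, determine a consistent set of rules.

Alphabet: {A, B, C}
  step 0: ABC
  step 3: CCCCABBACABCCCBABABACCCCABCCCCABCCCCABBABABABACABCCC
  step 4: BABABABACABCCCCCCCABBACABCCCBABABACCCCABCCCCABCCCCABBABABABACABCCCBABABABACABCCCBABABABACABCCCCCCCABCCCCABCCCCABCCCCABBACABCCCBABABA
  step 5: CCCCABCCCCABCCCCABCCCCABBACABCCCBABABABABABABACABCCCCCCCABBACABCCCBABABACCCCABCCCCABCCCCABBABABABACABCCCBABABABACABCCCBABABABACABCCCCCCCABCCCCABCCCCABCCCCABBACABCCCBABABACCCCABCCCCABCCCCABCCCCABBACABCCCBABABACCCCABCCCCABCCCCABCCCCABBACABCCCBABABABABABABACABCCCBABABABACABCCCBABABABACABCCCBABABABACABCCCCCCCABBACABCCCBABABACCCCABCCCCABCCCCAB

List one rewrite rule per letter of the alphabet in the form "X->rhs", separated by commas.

  step 4 ⇒ step 5: BABABABACABCCCCCCCABBACABCCCBABABACCCCABCCCCABCCCCABBABABABACABCCCBABABABACABCCCBABABABACABCCCCCCCABCCCCABCCCCABCCCCABBACABCCCBABABA ⇒ CCC·CAB·CCC·CAB·CCC·CAB·CCC·CAB·BA·CAB·CCC·BA·BA·BA·BA·BA·BA·BA·CAB·CCC·CCC·CAB·BA·CAB·CCC·BA·BA·BA·CCC·CAB·CCC·CAB·CCC·CAB·BA·BA·BA·BA·CAB·CCC·BA·BA·BA·BA·CAB·CCC·BA·BA·BA·BA·CAB·CCC·CCC·CAB·CCC·CAB·CCC·CAB·CCC·CAB·BA·CAB·CCC·BA·BA·BA·CCC·CAB·CCC·CAB·CCC·CAB·CCC·CAB·BA·CAB·CCC·BA·BA·BA·CCC·CAB·CCC·CAB·CCC·CAB·CCC·CAB·BA·CAB·CCC·BA·BA·BA·BA·BA·BA·BA·CAB·CCC·BA·BA·BA·BA·CAB·CCC·BA·BA·BA·BA·CAB·CCC·BA·BA·BA·BA·CAB·CCC·CCC·CAB·BA·CAB·CCC·BA·BA·BA·CCC·CAB·CCC·CAB·CCC·CAB
    A ↦ CAB
    B ↦ CCC
    C ↦ BA

A->CAB, B->CCC, C->BA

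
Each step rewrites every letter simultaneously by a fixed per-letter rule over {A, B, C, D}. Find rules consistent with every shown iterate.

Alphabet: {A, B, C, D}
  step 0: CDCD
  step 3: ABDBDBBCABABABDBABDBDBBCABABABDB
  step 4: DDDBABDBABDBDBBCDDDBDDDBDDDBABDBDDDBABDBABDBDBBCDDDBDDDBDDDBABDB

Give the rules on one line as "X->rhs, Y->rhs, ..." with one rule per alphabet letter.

  step 3 ⇒ step 4: ABDBDBBCABABABDBABDBDBBCABABABDB ⇒ DD·DB·AB·DB·AB·DB·DB·BC·DD·DB·DD·DB·DD·DB·AB·DB·DD·DB·AB·DB·AB·DB·DB·BC·DD·DB·DD·DB·DD·DB·AB·DB
    A ↦ DD
    B ↦ DB
    C ↦ BC
    D ↦ AB

A->DD, B->DB, C->BC, D->AB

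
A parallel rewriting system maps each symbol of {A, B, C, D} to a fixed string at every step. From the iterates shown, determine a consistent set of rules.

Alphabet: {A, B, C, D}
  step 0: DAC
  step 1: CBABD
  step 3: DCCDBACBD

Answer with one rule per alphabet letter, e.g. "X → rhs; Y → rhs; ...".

  step 0 ⇒ step 1: DAC ⇒ C·BA·BD
    A ↦ BA
    C ↦ BD
    D ↦ C
    B ↦ D  (constrained at step 1)

A->BA, B->D, C->BD, D->C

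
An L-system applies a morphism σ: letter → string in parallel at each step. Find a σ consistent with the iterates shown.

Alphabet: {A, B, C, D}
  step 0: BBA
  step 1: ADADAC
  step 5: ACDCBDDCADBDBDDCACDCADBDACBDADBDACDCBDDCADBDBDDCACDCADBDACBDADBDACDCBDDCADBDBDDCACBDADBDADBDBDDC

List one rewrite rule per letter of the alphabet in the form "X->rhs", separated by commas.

A->AC, B->AD, C->DC, D->BD

  step 0 ⇒ step 1: BBA ⇒ AD·AD·AC
    A ↦ AC
    B ↦ AD
    C ↦ DC  (constrained at step 1)
    D ↦ BD  (constrained at step 1)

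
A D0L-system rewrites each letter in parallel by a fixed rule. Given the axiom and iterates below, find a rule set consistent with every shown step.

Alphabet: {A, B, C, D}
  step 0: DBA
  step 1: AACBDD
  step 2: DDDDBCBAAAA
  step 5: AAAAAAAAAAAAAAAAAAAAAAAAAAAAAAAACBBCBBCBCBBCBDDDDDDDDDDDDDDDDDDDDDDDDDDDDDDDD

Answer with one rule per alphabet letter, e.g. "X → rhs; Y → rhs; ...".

A->DD, B->CB, C->B, D->AA

  step 1 ⇒ step 2: AACBDD ⇒ DD·DD·B·CB·AA·AA
    A ↦ DD
    B ↦ CB
    C ↦ B
    D ↦ AA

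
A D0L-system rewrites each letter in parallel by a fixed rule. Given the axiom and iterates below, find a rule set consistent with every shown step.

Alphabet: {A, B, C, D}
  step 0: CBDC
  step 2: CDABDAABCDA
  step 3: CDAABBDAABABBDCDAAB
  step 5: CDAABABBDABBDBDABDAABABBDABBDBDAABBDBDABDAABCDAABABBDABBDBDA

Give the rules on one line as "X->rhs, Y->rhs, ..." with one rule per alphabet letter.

  step 2 ⇒ step 3: CDABDAABCDA ⇒ CD·A·AB·BD·A·AB·AB·BD·CD·A·AB
    A ↦ AB
    B ↦ BD
    C ↦ CD
    D ↦ A

A->AB, B->BD, C->CD, D->A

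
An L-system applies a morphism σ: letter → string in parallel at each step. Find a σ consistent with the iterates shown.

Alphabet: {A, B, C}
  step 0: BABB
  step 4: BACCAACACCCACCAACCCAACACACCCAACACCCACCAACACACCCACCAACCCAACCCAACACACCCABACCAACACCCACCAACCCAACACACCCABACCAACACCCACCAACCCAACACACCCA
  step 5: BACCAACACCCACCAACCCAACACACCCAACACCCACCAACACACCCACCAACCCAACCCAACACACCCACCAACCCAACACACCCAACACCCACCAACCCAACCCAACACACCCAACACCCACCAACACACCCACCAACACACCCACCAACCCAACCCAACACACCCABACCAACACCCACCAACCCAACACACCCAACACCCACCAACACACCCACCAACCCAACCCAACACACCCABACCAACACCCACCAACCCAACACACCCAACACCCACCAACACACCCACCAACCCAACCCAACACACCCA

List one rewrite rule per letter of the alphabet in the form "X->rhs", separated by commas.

A->CCA, B->BA, C->AC

  step 4 ⇒ step 5: BACCAACACCCACCAACCCAACACACCCAACACCCACCAACACACCCACCAACCCAACCCAACACACCCABACCAACACCCACCAACCCAACACACCCABACCAACACCCACCAACCCAACACACCCA ⇒ BA·CCA·AC·AC·CCA·CCA·AC·CCA·AC·AC·AC·CCA·AC·AC·CCA·CCA·AC·AC·AC·CCA·CCA·AC·CCA·AC·CCA·AC·AC·AC·CCA·CCA·AC·CCA·AC·AC·AC·CCA·AC·AC·CCA·CCA·AC·CCA·AC·CCA·AC·AC·AC·CCA·AC·AC·CCA·CCA·AC·AC·AC·CCA·CCA·AC·AC·AC·CCA·CCA·AC·CCA·AC·CCA·AC·AC·AC·CCA·BA·CCA·AC·AC·CCA·CCA·AC·CCA·AC·AC·AC·CCA·AC·AC·CCA·CCA·AC·AC·AC·CCA·CCA·AC·CCA·AC·CCA·AC·AC·AC·CCA·BA·CCA·AC·AC·CCA·CCA·AC·CCA·AC·AC·AC·CCA·AC·AC·CCA·CCA·AC·AC·AC·CCA·CCA·AC·CCA·AC·CCA·AC·AC·AC·CCA
    A ↦ CCA
    B ↦ BA
    C ↦ AC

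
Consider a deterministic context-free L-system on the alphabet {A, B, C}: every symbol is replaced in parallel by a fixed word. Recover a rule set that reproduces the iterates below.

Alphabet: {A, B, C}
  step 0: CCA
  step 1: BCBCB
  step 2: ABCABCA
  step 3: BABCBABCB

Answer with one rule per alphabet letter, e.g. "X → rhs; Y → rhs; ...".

A->B, B->A, C->BC

  step 2 ⇒ step 3: ABCABCA ⇒ B·A·BC·B·A·BC·B
    A ↦ B
    B ↦ A
    C ↦ BC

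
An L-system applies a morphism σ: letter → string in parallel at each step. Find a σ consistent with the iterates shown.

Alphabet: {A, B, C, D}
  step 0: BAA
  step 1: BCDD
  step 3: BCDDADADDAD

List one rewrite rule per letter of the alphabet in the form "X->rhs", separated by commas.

  step 0 ⇒ step 1: BAA ⇒ BC·D·D
    A ↦ D
    B ↦ BC
    C ↦ D  (constrained at step 1)
    D ↦ DA  (constrained at step 1)

A->D, B->BC, C->D, D->DA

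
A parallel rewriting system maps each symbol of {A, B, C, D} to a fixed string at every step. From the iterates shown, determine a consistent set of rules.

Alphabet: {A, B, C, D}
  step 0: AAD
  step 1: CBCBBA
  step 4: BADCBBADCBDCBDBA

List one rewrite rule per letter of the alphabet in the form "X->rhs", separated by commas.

  step 0 ⇒ step 1: AAD ⇒ CB·CB·BA
    A ↦ CB
    D ↦ BA
    B ↦ D  (constrained at step 1)
    C ↦ B  (constrained at step 1)

A->CB, B->D, C->B, D->BA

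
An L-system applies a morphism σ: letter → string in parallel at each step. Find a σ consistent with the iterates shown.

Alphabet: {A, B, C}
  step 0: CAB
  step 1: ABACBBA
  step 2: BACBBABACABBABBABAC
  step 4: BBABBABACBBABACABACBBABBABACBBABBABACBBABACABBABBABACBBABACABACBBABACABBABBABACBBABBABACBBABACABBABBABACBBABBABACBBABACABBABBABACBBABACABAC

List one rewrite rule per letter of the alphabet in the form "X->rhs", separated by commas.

A->BAC, B->BBA, C->A

  step 1 ⇒ step 2: ABACBBA ⇒ BAC·BBA·BAC·A·BBA·BBA·BAC
    A ↦ BAC
    B ↦ BBA
    C ↦ A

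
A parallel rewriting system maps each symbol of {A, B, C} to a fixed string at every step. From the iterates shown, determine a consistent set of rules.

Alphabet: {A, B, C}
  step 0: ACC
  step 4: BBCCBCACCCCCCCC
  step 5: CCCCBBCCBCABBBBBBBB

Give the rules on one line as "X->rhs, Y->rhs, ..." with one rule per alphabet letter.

  step 4 ⇒ step 5: BBCCBCACCCCCCCC ⇒ CC·CC·B·B·CC·B·CA·B·B·B·B·B·B·B·B
    A ↦ CA
    B ↦ CC
    C ↦ B

A->CA, B->CC, C->B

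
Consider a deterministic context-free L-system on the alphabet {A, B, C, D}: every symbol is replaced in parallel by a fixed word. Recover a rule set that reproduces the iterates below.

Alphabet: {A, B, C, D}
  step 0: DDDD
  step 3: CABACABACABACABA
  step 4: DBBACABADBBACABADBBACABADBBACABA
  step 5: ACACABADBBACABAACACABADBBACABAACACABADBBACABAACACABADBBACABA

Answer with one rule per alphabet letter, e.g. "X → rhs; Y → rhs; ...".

A->BA, B->CA, C->DB, D->A

  step 4 ⇒ step 5: DBBACABADBBACABADBBACABADBBACABA ⇒ A·CA·CA·BA·DB·BA·CA·BA·A·CA·CA·BA·DB·BA·CA·BA·A·CA·CA·BA·DB·BA·CA·BA·A·CA·CA·BA·DB·BA·CA·BA
    A ↦ BA
    B ↦ CA
    C ↦ DB
    D ↦ A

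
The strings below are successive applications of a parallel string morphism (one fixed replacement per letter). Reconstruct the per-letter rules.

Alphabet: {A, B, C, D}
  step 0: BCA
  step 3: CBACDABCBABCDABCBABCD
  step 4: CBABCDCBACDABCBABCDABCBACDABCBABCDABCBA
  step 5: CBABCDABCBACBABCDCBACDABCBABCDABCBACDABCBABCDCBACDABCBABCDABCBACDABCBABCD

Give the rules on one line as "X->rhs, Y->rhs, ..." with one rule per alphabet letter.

  step 4 ⇒ step 5: CBABCDCBACDABCBABCDABCBACDABCBABCDABCBA ⇒ CB·AB·CD·AB·CB·A·CB·AB·CD·CB·A·CD·AB·CB·AB·CD·AB·CB·A·CD·AB·CB·AB·CD·CB·A·CD·AB·CB·AB·CD·AB·CB·A·CD·AB·CB·AB·CD
    A ↦ CD
    B ↦ AB
    C ↦ CB
    D ↦ A

A->CD, B->AB, C->CB, D->A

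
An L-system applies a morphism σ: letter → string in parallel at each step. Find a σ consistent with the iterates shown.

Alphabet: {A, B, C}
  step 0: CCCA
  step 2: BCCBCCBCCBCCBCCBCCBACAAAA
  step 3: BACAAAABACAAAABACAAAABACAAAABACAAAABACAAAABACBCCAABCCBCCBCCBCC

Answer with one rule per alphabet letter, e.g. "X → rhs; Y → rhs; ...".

A->BCC, B->BAC, C->AA

  step 2 ⇒ step 3: BCCBCCBCCBCCBCCBCCBACAAAA ⇒ BAC·AA·AA·BAC·AA·AA·BAC·AA·AA·BAC·AA·AA·BAC·AA·AA·BAC·AA·AA·BAC·BCC·AA·BCC·BCC·BCC·BCC
    A ↦ BCC
    B ↦ BAC
    C ↦ AA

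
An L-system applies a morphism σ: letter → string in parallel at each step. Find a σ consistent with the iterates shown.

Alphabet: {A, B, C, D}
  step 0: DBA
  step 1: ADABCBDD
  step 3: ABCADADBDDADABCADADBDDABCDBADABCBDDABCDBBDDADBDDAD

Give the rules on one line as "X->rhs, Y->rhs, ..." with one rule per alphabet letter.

  step 0 ⇒ step 1: DBA ⇒ AD·ABC·BDD
    A ↦ BDD
    B ↦ ABC
    D ↦ AD
    C ↦ DB  (constrained at step 1)

A->BDD, B->ABC, C->DB, D->AD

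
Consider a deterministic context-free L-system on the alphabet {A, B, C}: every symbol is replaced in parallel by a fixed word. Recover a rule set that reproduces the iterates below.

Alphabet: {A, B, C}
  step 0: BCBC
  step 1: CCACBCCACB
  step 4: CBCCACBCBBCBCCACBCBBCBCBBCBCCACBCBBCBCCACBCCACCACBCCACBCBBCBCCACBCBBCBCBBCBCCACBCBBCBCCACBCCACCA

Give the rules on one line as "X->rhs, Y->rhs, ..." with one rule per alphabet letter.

  step 0 ⇒ step 1: BCBC ⇒ CCA·CB·CCA·CB
    B ↦ CCA
    C ↦ CB
    A ↦ B  (constrained at step 1)

A->B, B->CCA, C->CB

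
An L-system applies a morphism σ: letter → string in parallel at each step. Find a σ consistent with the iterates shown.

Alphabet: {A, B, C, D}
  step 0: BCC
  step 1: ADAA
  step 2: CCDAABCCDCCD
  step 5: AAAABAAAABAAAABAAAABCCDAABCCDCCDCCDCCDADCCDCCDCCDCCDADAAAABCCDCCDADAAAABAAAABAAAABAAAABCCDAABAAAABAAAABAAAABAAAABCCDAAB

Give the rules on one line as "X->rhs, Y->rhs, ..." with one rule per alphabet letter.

A->CCD, B->AD, C->A, D->AAB

  step 1 ⇒ step 2: ADAA ⇒ CCD·AAB·CCD·CCD
    A ↦ CCD
    D ↦ AAB
  step 0 ⇒ step 1: BCC ⇒ AD·A·A
    B ↦ AD
  step 0 ⇒ step 1: BCC ⇒ AD·A·A
    C ↦ A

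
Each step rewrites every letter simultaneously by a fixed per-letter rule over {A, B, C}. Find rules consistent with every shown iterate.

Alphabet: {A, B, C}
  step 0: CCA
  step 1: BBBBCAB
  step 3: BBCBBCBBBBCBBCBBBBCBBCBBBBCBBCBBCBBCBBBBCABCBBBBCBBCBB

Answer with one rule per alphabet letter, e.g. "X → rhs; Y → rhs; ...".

  step 0 ⇒ step 1: CCA ⇒ BB·BB·CAB
    A ↦ CAB
    C ↦ BB
    B ↦ CBB  (constrained at step 1)

A->CAB, B->CBB, C->BB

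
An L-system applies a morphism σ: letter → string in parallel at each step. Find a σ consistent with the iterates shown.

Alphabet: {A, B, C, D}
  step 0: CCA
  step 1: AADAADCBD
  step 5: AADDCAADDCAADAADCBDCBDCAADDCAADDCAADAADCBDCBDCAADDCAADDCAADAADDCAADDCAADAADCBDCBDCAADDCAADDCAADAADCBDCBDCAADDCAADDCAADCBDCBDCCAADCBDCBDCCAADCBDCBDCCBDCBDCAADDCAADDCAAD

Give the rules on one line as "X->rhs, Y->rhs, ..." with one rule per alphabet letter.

A->CBD, B->D, C->AAD, D->C

  step 0 ⇒ step 1: CCA ⇒ AAD·AAD·CBD
    A ↦ CBD
    C ↦ AAD
    B ↦ D  (constrained at step 1)
    D ↦ C  (constrained at step 1)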